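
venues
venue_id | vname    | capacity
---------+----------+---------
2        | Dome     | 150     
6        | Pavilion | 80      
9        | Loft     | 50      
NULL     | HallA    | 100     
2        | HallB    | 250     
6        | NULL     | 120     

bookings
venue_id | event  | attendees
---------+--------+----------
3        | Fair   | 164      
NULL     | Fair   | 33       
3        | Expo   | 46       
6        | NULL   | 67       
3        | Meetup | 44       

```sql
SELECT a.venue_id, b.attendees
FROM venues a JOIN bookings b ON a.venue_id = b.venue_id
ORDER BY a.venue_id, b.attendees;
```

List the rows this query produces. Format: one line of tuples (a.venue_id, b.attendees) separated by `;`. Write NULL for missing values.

(6, 67); (6, 67)

INNER JOIN keeps only pairs where the ON condition holds.
Matching on a.venue_id = b.venue_id. A NULL in a compared column never satisfies the condition.
- a (venue_id=2) has no partner → excluded.
- a (venue_id=6) pairs with 1 row(s) of b.
- a (venue_id=9) has no partner → excluded.
- a (venue_id=NULL) has no partner → excluded.
- a (venue_id=2) has no partner → excluded.
- a (venue_id=6) pairs with 1 row(s) of b.
After projecting and ordering:
a.venue_id | b.attendees
6 | 67
6 | 67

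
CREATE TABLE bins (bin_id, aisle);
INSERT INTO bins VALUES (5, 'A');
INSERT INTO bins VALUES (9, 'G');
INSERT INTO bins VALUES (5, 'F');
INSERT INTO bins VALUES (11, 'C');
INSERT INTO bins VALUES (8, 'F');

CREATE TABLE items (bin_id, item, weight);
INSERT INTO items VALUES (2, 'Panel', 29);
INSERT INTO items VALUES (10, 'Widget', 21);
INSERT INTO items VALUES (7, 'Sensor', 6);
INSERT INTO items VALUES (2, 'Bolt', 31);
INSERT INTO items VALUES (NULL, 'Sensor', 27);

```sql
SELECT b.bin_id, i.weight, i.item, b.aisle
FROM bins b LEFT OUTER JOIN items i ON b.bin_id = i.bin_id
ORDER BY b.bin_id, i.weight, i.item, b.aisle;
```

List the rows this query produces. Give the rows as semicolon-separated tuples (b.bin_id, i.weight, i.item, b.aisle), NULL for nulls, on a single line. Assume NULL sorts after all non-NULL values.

LEFT JOIN keeps every row from `bins`; unmatched rows get NULL for `items`'s columns.
Matching on b.bin_id = i.bin_id. A NULL in a compared column never satisfies the condition.
Matched pairs: 0; unmatched b rows kept: 5.

(5, NULL, NULL, A); (5, NULL, NULL, F); (8, NULL, NULL, F); (9, NULL, NULL, G); (11, NULL, NULL, C)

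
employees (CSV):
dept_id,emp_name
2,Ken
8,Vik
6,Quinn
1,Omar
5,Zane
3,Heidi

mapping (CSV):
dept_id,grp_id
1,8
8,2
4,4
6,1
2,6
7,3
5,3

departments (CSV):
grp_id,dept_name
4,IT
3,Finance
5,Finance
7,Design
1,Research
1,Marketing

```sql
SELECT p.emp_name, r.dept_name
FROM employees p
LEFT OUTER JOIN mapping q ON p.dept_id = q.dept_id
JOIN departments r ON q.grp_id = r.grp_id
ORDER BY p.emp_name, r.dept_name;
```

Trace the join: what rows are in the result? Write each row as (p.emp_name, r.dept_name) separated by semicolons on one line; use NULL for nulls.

(Quinn, Marketing); (Quinn, Research); (Zane, Finance)

Evaluate left to right. First `employees p LEFT JOIN mapping q` on dept_id: 6 row(s).
Then INNER JOIN `departments r` on grp_id: keep only rows whose q.grp_id appears in r.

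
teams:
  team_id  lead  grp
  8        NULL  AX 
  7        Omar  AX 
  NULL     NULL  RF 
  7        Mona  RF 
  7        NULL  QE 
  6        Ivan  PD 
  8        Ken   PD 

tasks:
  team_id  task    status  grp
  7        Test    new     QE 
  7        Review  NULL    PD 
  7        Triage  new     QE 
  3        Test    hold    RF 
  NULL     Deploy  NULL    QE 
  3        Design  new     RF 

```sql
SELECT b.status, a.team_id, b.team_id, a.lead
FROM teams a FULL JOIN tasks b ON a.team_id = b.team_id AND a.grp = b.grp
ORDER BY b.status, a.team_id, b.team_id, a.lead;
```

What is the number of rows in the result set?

12

FULL OUTER JOIN keeps every row from both sides; unmatched rows get NULL for the other side's columns.
Matching on a.team_id = b.team_id AND a.grp = b.grp. A NULL in a compared column never satisfies the condition.
Matched pairs: 2; unmatched a rows kept: 6; unmatched b rows kept: 4.
Total: 2 matched + 10 padded = 12 rows.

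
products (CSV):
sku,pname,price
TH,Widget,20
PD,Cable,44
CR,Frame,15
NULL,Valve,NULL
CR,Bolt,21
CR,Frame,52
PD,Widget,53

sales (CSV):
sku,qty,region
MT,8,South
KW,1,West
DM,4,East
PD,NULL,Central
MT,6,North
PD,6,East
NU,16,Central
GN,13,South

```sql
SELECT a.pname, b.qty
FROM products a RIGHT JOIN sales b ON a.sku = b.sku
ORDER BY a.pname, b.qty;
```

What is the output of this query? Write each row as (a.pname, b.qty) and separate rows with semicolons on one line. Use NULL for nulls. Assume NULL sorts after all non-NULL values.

(Cable, 6); (Cable, NULL); (Widget, 6); (Widget, NULL); (NULL, 1); (NULL, 4); (NULL, 6); (NULL, 8); (NULL, 13); (NULL, 16)

RIGHT JOIN keeps every row from `sales`; unmatched rows get NULL for `products`'s columns.
Matching on a.sku = b.sku. A NULL in a compared column never satisfies the condition.
- sku=TH: no matching b row.
- sku=PD: 2 matching b row(s), so 2 row(s) emitted.
- sku=CR: no matching b row.
- sku=NULL: no matching b row.
- sku=CR: no matching b row.
- sku=CR: no matching b row.
- sku=PD: 2 matching b row(s), so 2 row(s) emitted.
- plus 6 unmatched b row(s), each kept with NULL a columns.
After projecting and ordering:
a.pname | b.qty
Cable | 6
Cable | NULL
Widget | 6
Widget | NULL
NULL | 1
NULL | 4
NULL | 6
NULL | 8
NULL | 13
NULL | 16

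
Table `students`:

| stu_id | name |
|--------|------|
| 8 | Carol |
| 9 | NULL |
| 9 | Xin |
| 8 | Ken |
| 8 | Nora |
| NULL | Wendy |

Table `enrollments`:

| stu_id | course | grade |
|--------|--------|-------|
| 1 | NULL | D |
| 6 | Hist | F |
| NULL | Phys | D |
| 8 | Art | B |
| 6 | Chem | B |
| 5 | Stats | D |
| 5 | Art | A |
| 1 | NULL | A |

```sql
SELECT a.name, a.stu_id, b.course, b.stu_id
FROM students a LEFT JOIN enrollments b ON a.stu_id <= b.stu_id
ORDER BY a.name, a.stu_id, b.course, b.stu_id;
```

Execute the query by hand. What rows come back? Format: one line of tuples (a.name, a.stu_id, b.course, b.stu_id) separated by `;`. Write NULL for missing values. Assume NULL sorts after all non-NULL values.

(Carol, 8, Art, 8); (Ken, 8, Art, 8); (Nora, 8, Art, 8); (Wendy, NULL, NULL, NULL); (Xin, 9, NULL, NULL); (NULL, 9, NULL, NULL)

LEFT JOIN keeps every row from `students`; unmatched rows get NULL for `enrollments`'s columns.
Matching on a.stu_id <= b.stu_id. A NULL in a compared column never satisfies the condition.
Matched pairs: 3; unmatched a rows kept: 3.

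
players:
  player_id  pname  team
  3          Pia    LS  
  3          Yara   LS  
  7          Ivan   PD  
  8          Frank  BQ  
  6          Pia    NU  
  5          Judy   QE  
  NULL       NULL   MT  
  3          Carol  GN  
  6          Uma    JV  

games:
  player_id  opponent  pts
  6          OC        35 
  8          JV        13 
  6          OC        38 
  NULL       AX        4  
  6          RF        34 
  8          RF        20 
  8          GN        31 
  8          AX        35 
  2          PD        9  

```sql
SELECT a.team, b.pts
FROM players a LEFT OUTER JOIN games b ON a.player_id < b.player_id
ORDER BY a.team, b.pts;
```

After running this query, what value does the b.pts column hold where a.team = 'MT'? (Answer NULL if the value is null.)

LEFT JOIN keeps every row from `players`; unmatched rows get NULL for `games`'s columns.
Matching on a.player_id < b.player_id. A NULL in a compared column never satisfies the condition.
- a row (player_id=3): matches 7 b row(s) → 7 output row(s).
- a row (player_id=3): matches 7 b row(s) → 7 output row(s).
- a row (player_id=7): matches 4 b row(s) → 4 output row(s).
- a row (player_id=8): no match → kept, b columns NULL.
- a row (player_id=6): matches 4 b row(s) → 4 output row(s).
- a row (player_id=5): matches 7 b row(s) → 7 output row(s).
- a row (player_id=NULL): no match → kept, b columns NULL.
- a row (player_id=3): matches 7 b row(s) → 7 output row(s).
- a row (player_id=6): matches 4 b row(s) → 4 output row(s).

NULL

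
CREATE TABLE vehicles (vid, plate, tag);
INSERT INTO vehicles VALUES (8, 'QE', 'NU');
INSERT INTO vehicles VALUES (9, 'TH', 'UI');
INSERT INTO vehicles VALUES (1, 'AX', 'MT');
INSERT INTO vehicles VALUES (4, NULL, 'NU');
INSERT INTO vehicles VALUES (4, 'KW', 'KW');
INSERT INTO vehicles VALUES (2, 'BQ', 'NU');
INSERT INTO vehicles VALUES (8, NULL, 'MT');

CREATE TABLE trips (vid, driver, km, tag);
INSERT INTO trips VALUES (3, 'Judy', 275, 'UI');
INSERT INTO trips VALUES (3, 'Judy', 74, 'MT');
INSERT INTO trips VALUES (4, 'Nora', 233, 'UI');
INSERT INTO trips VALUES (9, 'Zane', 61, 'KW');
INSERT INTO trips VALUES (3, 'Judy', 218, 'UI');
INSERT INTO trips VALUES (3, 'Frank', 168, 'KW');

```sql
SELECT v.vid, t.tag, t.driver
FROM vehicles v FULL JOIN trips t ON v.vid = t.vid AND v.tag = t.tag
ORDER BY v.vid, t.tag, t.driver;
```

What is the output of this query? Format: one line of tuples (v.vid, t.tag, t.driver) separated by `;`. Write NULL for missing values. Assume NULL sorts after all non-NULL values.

(1, NULL, NULL); (2, NULL, NULL); (4, NULL, NULL); (4, NULL, NULL); (8, NULL, NULL); (8, NULL, NULL); (9, NULL, NULL); (NULL, KW, Frank); (NULL, KW, Zane); (NULL, MT, Judy); (NULL, UI, Judy); (NULL, UI, Judy); (NULL, UI, Nora)

FULL OUTER JOIN keeps every row from both sides; unmatched rows get NULL for the other side's columns.
Matching on v.vid = t.vid AND v.tag = t.tag.
- v row (vid=8, tag=NU): no match → kept, t columns NULL.
- v row (vid=9, tag=UI): no match → kept, t columns NULL.
- v row (vid=1, tag=MT): no match → kept, t columns NULL.
- v row (vid=4, tag=NU): no match → kept, t columns NULL.
- v row (vid=4, tag=KW): no match → kept, t columns NULL.
- v row (vid=2, tag=NU): no match → kept, t columns NULL.
- v row (vid=8, tag=MT): no match → kept, t columns NULL.
- 6 t row(s) had no v match → kept, v columns NULL.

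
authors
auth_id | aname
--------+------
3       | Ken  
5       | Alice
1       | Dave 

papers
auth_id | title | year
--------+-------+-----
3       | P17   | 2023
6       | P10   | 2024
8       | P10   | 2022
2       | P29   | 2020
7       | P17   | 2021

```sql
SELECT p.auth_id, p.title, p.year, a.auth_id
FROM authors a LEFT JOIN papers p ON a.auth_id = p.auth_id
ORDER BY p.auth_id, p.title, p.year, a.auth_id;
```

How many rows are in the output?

3

LEFT JOIN keeps every row from `authors`; unmatched rows get NULL for `papers`'s columns.
Matching on a.auth_id = p.auth_id.
Matched pairs: 1; unmatched a rows kept: 2.
Total: 1 matched + 2 padded = 3 rows.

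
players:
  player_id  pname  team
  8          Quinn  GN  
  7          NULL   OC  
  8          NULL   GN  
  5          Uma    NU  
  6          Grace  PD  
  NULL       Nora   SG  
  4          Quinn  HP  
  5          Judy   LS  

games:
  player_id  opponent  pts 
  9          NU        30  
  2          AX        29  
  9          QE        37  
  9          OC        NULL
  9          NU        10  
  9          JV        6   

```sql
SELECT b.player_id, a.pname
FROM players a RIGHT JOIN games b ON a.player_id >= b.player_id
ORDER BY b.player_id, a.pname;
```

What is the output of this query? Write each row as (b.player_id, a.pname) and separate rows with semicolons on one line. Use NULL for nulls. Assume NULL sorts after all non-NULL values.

(2, Grace); (2, Judy); (2, Quinn); (2, Quinn); (2, Uma); (2, NULL); (2, NULL); (9, NULL); (9, NULL); (9, NULL); (9, NULL); (9, NULL)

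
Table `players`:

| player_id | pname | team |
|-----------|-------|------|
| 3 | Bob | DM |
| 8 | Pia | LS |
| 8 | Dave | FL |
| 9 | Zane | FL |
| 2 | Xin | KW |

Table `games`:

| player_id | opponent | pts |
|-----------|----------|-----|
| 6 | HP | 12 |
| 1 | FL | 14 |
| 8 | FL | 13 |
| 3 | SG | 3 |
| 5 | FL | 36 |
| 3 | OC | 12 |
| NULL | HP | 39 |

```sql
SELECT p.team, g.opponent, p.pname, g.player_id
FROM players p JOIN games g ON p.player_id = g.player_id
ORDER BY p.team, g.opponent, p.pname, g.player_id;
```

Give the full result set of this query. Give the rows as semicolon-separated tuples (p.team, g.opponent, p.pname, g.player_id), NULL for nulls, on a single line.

INNER JOIN keeps only pairs where the ON condition holds.
Matching on p.player_id = g.player_id. A NULL in a compared column never satisfies the condition.
- player_id=3: 2 matching g row(s), so 2 row(s) emitted.
- player_id=8: 1 matching g row(s), so 1 row(s) emitted.
- player_id=8: 1 matching g row(s), so 1 row(s) emitted.
- player_id=9: no matching g row, dropped.
- player_id=2: no matching g row, dropped.
After projecting and ordering:
p.team | g.opponent | p.pname | g.player_id
DM | OC | Bob | 3
DM | SG | Bob | 3
FL | FL | Dave | 8
LS | FL | Pia | 8

(DM, OC, Bob, 3); (DM, SG, Bob, 3); (FL, FL, Dave, 8); (LS, FL, Pia, 8)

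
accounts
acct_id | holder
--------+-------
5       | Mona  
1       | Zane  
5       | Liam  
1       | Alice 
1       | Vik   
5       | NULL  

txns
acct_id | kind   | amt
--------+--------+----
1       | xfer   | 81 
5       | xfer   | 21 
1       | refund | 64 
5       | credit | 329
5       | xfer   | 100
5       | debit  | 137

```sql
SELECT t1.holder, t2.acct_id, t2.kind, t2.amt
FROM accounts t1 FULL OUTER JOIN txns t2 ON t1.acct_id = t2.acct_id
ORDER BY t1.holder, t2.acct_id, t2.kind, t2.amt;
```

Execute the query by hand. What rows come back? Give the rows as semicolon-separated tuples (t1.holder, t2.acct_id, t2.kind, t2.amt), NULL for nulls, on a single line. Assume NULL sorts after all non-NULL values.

FULL OUTER JOIN keeps every row from both sides; unmatched rows get NULL for the other side's columns.
Matching on t1.acct_id = t2.acct_id.
- t1 row (acct_id=5): matches 4 t2 row(s) → 4 output row(s).
- t1 row (acct_id=1): matches 2 t2 row(s) → 2 output row(s).
- t1 row (acct_id=5): matches 4 t2 row(s) → 4 output row(s).
- t1 row (acct_id=1): matches 2 t2 row(s) → 2 output row(s).
- t1 row (acct_id=1): matches 2 t2 row(s) → 2 output row(s).
- t1 row (acct_id=5): matches 4 t2 row(s) → 4 output row(s).

(Alice, 1, refund, 64); (Alice, 1, xfer, 81); (Liam, 5, credit, 329); (Liam, 5, debit, 137); (Liam, 5, xfer, 21); (Liam, 5, xfer, 100); (Mona, 5, credit, 329); (Mona, 5, debit, 137); (Mona, 5, xfer, 21); (Mona, 5, xfer, 100); (Vik, 1, refund, 64); (Vik, 1, xfer, 81); (Zane, 1, refund, 64); (Zane, 1, xfer, 81); (NULL, 5, credit, 329); (NULL, 5, debit, 137); (NULL, 5, xfer, 21); (NULL, 5, xfer, 100)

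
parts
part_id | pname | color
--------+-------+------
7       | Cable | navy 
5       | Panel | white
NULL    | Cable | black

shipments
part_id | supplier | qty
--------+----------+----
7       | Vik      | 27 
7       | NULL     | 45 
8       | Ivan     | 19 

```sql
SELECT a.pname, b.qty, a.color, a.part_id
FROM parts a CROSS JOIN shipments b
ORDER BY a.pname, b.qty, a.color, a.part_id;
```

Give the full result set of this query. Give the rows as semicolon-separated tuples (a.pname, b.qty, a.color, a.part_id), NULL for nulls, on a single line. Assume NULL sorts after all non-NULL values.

(Cable, 19, black, NULL); (Cable, 19, navy, 7); (Cable, 27, black, NULL); (Cable, 27, navy, 7); (Cable, 45, black, NULL); (Cable, 45, navy, 7); (Panel, 19, white, 5); (Panel, 27, white, 5); (Panel, 45, white, 5)

CROSS JOIN pairs every row of `parts` with every row of `shipments`: 3 × 3 = 9 rows.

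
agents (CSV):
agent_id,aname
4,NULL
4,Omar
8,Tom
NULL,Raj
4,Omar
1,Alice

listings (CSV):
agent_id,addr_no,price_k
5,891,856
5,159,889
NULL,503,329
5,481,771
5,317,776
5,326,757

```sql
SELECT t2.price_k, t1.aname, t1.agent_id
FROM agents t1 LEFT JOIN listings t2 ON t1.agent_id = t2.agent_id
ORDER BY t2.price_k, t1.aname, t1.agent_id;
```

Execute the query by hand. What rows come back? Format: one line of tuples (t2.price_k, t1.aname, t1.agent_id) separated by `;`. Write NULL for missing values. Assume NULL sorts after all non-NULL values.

(NULL, Alice, 1); (NULL, Omar, 4); (NULL, Omar, 4); (NULL, Raj, NULL); (NULL, Tom, 8); (NULL, NULL, 4)

LEFT JOIN keeps every row from `agents`; unmatched rows get NULL for `listings`'s columns.
Matching on t1.agent_id = t2.agent_id. A NULL in a compared column never satisfies the condition.
- t1 row (agent_id=4): no match → kept, t2 columns NULL.
- t1 row (agent_id=4): no match → kept, t2 columns NULL.
- t1 row (agent_id=8): no match → kept, t2 columns NULL.
- t1 row (agent_id=NULL): no match → kept, t2 columns NULL.
- t1 row (agent_id=4): no match → kept, t2 columns NULL.
- t1 row (agent_id=1): no match → kept, t2 columns NULL.
After projecting and ordering:
t2.price_k | t1.aname | t1.agent_id
NULL | Alice | 1
NULL | Omar | 4
NULL | Omar | 4
NULL | Raj | NULL
NULL | Tom | 8
NULL | NULL | 4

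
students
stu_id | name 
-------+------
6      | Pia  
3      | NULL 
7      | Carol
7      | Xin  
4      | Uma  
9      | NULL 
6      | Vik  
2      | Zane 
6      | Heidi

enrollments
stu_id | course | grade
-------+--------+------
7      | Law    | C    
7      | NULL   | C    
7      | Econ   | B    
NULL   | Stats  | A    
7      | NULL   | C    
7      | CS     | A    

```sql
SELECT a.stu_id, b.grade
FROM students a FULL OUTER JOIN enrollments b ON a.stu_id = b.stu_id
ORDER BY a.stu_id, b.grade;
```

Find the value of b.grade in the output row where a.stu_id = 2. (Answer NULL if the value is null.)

NULL

FULL OUTER JOIN keeps every row from both sides; unmatched rows get NULL for the other side's columns.
Matching on a.stu_id = b.stu_id. A NULL in a compared column never satisfies the condition.
Matched pairs: 10; unmatched a rows kept: 7; unmatched b rows kept: 1.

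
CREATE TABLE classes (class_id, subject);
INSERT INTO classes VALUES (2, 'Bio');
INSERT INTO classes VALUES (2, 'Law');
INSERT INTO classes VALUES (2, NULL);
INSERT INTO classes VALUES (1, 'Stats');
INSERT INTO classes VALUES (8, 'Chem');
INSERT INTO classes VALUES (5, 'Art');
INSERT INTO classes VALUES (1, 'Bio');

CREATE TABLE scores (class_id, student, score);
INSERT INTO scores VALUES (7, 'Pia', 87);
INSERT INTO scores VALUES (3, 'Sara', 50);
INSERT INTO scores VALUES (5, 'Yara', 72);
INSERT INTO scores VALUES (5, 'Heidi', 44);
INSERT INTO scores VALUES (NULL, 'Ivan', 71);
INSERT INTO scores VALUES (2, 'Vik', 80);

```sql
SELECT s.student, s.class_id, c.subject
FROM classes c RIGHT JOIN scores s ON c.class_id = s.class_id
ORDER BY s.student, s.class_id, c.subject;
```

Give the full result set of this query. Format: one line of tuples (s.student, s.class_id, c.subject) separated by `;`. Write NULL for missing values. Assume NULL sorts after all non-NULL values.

(Heidi, 5, Art); (Ivan, NULL, NULL); (Pia, 7, NULL); (Sara, 3, NULL); (Vik, 2, Bio); (Vik, 2, Law); (Vik, 2, NULL); (Yara, 5, Art)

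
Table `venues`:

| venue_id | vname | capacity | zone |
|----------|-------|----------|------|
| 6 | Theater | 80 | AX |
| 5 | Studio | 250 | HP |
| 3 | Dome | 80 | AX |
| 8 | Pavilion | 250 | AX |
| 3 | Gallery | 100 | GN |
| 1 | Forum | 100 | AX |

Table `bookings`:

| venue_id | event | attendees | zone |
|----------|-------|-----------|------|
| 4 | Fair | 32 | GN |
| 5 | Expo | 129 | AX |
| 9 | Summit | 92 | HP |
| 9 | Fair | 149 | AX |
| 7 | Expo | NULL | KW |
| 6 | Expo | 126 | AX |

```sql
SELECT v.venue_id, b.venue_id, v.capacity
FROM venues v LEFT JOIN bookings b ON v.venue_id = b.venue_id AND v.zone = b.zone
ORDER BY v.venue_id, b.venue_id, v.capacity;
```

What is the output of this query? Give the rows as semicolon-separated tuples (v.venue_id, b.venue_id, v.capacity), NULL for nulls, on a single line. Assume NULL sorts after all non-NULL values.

LEFT JOIN keeps every row from `venues`; unmatched rows get NULL for `bookings`'s columns.
Matching on v.venue_id = b.venue_id AND v.zone = b.zone.
- v row (venue_id=6, zone=AX): matches 1 b row(s) → 1 output row(s).
- v row (venue_id=5, zone=HP): no match → kept, b columns NULL.
- v row (venue_id=3, zone=AX): no match → kept, b columns NULL.
- v row (venue_id=8, zone=AX): no match → kept, b columns NULL.
- v row (venue_id=3, zone=GN): no match → kept, b columns NULL.
- v row (venue_id=1, zone=AX): no match → kept, b columns NULL.
After projecting and ordering:
v.venue_id | b.venue_id | v.capacity
1 | NULL | 100
3 | NULL | 80
3 | NULL | 100
5 | NULL | 250
6 | 6 | 80
8 | NULL | 250

(1, NULL, 100); (3, NULL, 80); (3, NULL, 100); (5, NULL, 250); (6, 6, 80); (8, NULL, 250)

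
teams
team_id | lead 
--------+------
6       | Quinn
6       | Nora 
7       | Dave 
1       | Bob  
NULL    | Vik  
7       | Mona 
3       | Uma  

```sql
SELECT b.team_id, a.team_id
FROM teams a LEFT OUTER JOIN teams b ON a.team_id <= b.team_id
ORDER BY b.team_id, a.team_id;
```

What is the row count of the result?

LEFT JOIN keeps every row from `teams a`; unmatched rows get NULL for `teams b`'s columns.
Matching on a.team_id <= b.team_id. A NULL in a compared column never satisfies the condition.
- a row (team_id=6): matches 4 b row(s) → 4 output row(s).
- a row (team_id=6): matches 4 b row(s) → 4 output row(s).
- a row (team_id=7): matches 2 b row(s) → 2 output row(s).
- a row (team_id=1): matches 6 b row(s) → 6 output row(s).
- a row (team_id=NULL): no match → kept, b columns NULL.
- a row (team_id=7): matches 2 b row(s) → 2 output row(s).
- a row (team_id=3): matches 5 b row(s) → 5 output row(s).
Total: 23 matched + 1 padded = 24 rows.

24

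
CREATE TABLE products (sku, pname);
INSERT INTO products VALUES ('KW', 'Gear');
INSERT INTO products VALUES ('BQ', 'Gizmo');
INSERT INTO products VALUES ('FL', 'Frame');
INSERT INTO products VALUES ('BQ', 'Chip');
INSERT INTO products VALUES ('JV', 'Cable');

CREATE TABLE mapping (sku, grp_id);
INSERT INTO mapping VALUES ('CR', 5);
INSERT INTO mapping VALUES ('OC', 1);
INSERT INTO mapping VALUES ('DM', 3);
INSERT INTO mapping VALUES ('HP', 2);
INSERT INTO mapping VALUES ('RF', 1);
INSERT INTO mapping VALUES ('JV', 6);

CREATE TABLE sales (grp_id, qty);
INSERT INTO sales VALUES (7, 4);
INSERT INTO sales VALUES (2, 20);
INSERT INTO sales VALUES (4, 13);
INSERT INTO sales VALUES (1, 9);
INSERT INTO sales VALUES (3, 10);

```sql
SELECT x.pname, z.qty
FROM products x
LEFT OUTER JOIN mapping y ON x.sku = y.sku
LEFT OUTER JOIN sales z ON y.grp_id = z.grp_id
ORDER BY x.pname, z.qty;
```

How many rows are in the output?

5

Step 1 — x LEFT JOIN y on sku → 5 row(s).
Then LEFT JOIN `sales z` on grp_id: each of those 5 rows is kept; rows whose y.grp_id has no match in z get NULL for z's columns.
Result: 5 row(s).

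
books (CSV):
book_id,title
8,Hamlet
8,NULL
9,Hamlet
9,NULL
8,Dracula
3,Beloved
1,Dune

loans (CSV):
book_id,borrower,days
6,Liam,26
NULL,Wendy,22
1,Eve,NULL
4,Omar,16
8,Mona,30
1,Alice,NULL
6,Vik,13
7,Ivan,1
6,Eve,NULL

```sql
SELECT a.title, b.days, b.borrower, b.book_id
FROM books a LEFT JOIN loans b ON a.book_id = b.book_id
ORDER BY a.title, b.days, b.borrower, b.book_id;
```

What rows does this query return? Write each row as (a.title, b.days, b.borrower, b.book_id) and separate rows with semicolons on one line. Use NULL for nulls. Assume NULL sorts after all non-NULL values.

LEFT JOIN keeps every row from `books`; unmatched rows get NULL for `loans`'s columns.
Matching on a.book_id = b.book_id. A NULL in a compared column never satisfies the condition.
- a (book_id=8) pairs with 1 row(s) of b.
- a (book_id=8) pairs with 1 row(s) of b.
- a (book_id=9) has no partner → padded with NULL.
- a (book_id=9) has no partner → padded with NULL.
- a (book_id=8) pairs with 1 row(s) of b.
- a (book_id=3) has no partner → padded with NULL.
- a (book_id=1) pairs with 2 row(s) of b.
After projecting and ordering:
a.title | b.days | b.borrower | b.book_id
Beloved | NULL | NULL | NULL
Dracula | 30 | Mona | 8
Dune | NULL | Alice | 1
Dune | NULL | Eve | 1
Hamlet | 30 | Mona | 8
Hamlet | NULL | NULL | NULL
NULL | 30 | Mona | 8
NULL | NULL | NULL | NULL

(Beloved, NULL, NULL, NULL); (Dracula, 30, Mona, 8); (Dune, NULL, Alice, 1); (Dune, NULL, Eve, 1); (Hamlet, 30, Mona, 8); (Hamlet, NULL, NULL, NULL); (NULL, 30, Mona, 8); (NULL, NULL, NULL, NULL)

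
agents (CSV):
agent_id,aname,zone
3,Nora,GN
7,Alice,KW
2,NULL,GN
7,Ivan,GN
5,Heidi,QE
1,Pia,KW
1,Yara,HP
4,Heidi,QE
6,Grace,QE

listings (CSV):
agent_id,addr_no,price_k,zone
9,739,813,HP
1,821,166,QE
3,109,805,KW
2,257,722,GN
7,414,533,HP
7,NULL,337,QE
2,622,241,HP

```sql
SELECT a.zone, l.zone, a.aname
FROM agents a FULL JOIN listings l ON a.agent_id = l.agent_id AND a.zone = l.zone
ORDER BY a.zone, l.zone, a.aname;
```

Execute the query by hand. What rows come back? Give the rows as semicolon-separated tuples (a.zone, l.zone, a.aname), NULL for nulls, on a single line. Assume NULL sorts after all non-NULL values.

(GN, GN, NULL); (GN, NULL, Ivan); (GN, NULL, Nora); (HP, NULL, Yara); (KW, NULL, Alice); (KW, NULL, Pia); (QE, NULL, Grace); (QE, NULL, Heidi); (QE, NULL, Heidi); (NULL, HP, NULL); (NULL, HP, NULL); (NULL, HP, NULL); (NULL, KW, NULL); (NULL, QE, NULL); (NULL, QE, NULL)

FULL OUTER JOIN keeps every row from both sides; unmatched rows get NULL for the other side's columns.
Matching on a.agent_id = l.agent_id AND a.zone = l.zone.
Matched pairs: 1; unmatched a rows kept: 8; unmatched l rows kept: 6.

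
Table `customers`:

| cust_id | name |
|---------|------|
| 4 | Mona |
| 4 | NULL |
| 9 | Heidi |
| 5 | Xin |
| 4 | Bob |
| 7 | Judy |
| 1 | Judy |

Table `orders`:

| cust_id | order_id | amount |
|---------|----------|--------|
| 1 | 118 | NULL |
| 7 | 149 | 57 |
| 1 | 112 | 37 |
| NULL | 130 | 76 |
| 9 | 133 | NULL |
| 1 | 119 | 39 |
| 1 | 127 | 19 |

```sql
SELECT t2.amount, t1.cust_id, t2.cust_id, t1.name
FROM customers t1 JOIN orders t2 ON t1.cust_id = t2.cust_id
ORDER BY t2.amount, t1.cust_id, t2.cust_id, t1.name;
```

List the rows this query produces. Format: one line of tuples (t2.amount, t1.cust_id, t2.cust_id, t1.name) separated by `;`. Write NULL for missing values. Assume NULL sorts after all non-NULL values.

(19, 1, 1, Judy); (37, 1, 1, Judy); (39, 1, 1, Judy); (57, 7, 7, Judy); (NULL, 1, 1, Judy); (NULL, 9, 9, Heidi)

INNER JOIN keeps only pairs where the ON condition holds.
Matching on t1.cust_id = t2.cust_id. A NULL in a compared column never satisfies the condition.
Matched pairs: 6.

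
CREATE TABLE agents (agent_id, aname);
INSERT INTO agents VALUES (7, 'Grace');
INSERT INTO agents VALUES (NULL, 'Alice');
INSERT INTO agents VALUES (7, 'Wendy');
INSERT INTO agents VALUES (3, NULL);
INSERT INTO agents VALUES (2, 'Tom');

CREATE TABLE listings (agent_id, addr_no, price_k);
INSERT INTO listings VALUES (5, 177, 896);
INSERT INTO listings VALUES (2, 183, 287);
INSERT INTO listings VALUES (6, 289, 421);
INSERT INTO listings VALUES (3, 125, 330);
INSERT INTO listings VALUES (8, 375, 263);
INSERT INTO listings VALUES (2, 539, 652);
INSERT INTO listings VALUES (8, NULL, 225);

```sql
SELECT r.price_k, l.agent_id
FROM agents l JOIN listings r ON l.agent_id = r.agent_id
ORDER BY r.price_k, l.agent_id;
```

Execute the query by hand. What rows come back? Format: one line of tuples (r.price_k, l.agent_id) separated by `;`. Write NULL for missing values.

(287, 2); (330, 3); (652, 2)

INNER JOIN keeps only pairs where the ON condition holds.
Matching on l.agent_id = r.agent_id. A NULL in a compared column never satisfies the condition.
- l[0] agent_id=7 → no match; dropped.
- l[1] agent_id=NULL → no match; dropped.
- l[2] agent_id=7 → no match; dropped.
- l[3] agent_id=3 → 1 match(es) in r → 1 row(s).
- l[4] agent_id=2 → 2 match(es) in r → 2 row(s).
After projecting and ordering:
r.price_k | l.agent_id
287 | 2
330 | 3
652 | 2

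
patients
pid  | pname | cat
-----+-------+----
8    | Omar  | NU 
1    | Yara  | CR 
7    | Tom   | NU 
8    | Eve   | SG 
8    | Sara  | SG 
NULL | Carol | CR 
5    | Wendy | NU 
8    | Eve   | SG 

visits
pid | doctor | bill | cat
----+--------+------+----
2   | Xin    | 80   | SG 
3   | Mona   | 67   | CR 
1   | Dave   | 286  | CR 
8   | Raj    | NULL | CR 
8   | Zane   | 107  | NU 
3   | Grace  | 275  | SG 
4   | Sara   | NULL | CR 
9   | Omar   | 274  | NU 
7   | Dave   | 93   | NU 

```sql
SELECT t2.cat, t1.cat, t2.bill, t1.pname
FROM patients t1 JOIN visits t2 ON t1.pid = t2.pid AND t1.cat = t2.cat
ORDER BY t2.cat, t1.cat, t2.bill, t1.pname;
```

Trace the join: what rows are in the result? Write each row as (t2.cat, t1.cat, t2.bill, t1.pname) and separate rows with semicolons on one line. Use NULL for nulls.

INNER JOIN keeps only pairs where the ON condition holds.
Matching on t1.pid = t2.pid AND t1.cat = t2.cat. A NULL in a compared column never satisfies the condition.
Matched pairs: 3.

(CR, CR, 286, Yara); (NU, NU, 93, Tom); (NU, NU, 107, Omar)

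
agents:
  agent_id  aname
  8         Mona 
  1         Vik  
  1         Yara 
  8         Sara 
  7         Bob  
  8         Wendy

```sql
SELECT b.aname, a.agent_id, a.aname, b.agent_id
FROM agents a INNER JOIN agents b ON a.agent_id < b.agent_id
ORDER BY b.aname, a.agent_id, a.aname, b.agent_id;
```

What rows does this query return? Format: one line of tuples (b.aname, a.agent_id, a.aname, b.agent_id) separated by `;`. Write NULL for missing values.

(Bob, 1, Vik, 7); (Bob, 1, Yara, 7); (Mona, 1, Vik, 8); (Mona, 1, Yara, 8); (Mona, 7, Bob, 8); (Sara, 1, Vik, 8); (Sara, 1, Yara, 8); (Sara, 7, Bob, 8); (Wendy, 1, Vik, 8); (Wendy, 1, Yara, 8); (Wendy, 7, Bob, 8)

INNER JOIN keeps only pairs where the ON condition holds.
Matching on a.agent_id < b.agent_id.
Matched pairs: 11.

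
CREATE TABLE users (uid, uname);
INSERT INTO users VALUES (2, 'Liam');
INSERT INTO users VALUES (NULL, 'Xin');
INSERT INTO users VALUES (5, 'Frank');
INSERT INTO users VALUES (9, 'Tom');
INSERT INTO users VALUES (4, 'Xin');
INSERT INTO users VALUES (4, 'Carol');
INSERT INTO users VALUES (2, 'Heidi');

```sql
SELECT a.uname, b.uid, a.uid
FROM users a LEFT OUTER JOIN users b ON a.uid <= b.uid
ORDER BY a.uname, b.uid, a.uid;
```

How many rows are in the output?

LEFT JOIN keeps every row from `users a`; unmatched rows get NULL for `users b`'s columns.
Matching on a.uid <= b.uid. A NULL in a compared column never satisfies the condition.
- uid=2: 6 matching b row(s), so 6 row(s) emitted.
- uid=NULL: no b row matches, row kept with b columns NULL.
- uid=5: 2 matching b row(s), so 2 row(s) emitted.
- uid=9: 1 matching b row(s), so 1 row(s) emitted.
- uid=4: 4 matching b row(s), so 4 row(s) emitted.
- uid=4: 4 matching b row(s), so 4 row(s) emitted.
- uid=2: 6 matching b row(s), so 6 row(s) emitted.
Total: 23 matched + 1 padded = 24 rows.

24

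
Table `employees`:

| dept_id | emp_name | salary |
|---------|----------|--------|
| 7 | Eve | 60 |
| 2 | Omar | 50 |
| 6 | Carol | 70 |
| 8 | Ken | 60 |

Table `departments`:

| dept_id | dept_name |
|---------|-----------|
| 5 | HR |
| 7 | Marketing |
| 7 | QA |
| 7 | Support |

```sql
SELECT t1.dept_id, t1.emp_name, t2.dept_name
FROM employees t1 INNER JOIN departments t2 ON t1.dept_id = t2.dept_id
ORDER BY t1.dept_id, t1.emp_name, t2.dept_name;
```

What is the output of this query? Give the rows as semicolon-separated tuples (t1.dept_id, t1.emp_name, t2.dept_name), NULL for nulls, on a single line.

INNER JOIN keeps only pairs where the ON condition holds.
Matching on t1.dept_id = t2.dept_id.
- t1 (dept_id=7) pairs with 3 row(s) of t2.
- t1 (dept_id=2) has no partner → excluded.
- t1 (dept_id=6) has no partner → excluded.
- t1 (dept_id=8) has no partner → excluded.
After projecting and ordering:
t1.dept_id | t1.emp_name | t2.dept_name
7 | Eve | Marketing
7 | Eve | QA
7 | Eve | Support

(7, Eve, Marketing); (7, Eve, QA); (7, Eve, Support)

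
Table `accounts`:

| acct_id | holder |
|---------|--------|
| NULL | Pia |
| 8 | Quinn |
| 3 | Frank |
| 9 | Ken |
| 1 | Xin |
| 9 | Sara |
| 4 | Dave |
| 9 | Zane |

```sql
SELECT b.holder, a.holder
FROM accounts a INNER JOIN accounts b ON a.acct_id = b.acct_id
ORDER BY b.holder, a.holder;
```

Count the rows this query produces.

13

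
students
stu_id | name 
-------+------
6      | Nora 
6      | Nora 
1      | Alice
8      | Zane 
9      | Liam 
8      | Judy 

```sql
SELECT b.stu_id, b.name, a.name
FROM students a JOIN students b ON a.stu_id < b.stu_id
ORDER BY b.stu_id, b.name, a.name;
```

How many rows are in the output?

INNER JOIN keeps only pairs where the ON condition holds.
Matching on a.stu_id < b.stu_id.
- a[0] stu_id=6 → 3 match(es) in b → 3 row(s).
- a[1] stu_id=6 → 3 match(es) in b → 3 row(s).
- a[2] stu_id=1 → 5 match(es) in b → 5 row(s).
- a[3] stu_id=8 → 1 match(es) in b → 1 row(s).
- a[4] stu_id=9 → no match; dropped.
- a[5] stu_id=8 → 1 match(es) in b → 1 row(s).
Total: 13 rows.

13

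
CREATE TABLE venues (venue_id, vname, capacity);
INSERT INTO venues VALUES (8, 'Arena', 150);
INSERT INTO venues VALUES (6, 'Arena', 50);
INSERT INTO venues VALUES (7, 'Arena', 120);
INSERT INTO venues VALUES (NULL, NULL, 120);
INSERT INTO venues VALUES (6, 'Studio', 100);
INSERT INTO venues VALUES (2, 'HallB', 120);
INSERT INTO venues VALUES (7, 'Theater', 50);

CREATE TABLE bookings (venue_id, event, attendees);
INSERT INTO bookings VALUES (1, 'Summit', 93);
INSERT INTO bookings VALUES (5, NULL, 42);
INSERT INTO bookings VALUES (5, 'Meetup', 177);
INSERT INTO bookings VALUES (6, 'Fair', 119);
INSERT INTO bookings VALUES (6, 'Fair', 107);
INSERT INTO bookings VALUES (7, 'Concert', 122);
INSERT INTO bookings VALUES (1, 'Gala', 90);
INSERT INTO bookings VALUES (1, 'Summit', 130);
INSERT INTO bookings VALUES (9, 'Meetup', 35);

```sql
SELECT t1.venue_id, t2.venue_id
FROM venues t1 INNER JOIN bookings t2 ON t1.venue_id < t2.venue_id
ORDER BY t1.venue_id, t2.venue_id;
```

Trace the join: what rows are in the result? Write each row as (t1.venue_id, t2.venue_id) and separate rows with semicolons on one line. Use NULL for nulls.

INNER JOIN keeps only pairs where the ON condition holds.
Matching on t1.venue_id < t2.venue_id. A NULL in a compared column never satisfies the condition.
Matched pairs: 13.

(2, 5); (2, 5); (2, 6); (2, 6); (2, 7); (2, 9); (6, 7); (6, 7); (6, 9); (6, 9); (7, 9); (7, 9); (8, 9)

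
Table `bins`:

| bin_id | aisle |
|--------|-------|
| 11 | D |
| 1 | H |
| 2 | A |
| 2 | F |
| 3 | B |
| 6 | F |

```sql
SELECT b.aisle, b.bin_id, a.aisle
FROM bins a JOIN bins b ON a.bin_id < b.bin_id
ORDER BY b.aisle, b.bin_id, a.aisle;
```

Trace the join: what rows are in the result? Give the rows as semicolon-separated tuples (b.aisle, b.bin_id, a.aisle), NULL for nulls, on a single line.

INNER JOIN keeps only pairs where the ON condition holds.
Matching on a.bin_id < b.bin_id.
- a row (bin_id=11): no match → dropped.
- a row (bin_id=1): matches 5 b row(s) → 5 output row(s).
- a row (bin_id=2): matches 3 b row(s) → 3 output row(s).
- a row (bin_id=2): matches 3 b row(s) → 3 output row(s).
- a row (bin_id=3): matches 2 b row(s) → 2 output row(s).
- a row (bin_id=6): matches 1 b row(s) → 1 output row(s).

(A, 2, H); (B, 3, A); (B, 3, F); (B, 3, H); (D, 11, A); (D, 11, B); (D, 11, F); (D, 11, F); (D, 11, H); (F, 2, H); (F, 6, A); (F, 6, B); (F, 6, F); (F, 6, H)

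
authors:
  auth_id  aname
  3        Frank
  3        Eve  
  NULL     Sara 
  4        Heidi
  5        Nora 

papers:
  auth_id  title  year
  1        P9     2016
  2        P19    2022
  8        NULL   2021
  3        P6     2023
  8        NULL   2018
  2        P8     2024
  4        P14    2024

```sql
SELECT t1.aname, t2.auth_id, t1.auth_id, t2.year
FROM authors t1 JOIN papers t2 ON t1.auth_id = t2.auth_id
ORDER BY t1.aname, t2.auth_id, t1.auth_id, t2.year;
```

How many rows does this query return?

INNER JOIN keeps only pairs where the ON condition holds.
Matching on t1.auth_id = t2.auth_id. A NULL in a compared column never satisfies the condition.
- t1[0] auth_id=3 → 1 match(es) in t2 → 1 row(s).
- t1[1] auth_id=3 → 1 match(es) in t2 → 1 row(s).
- t1[2] auth_id=NULL → no match; dropped.
- t1[3] auth_id=4 → 1 match(es) in t2 → 1 row(s).
- t1[4] auth_id=5 → no match; dropped.
Total: 3 rows.

3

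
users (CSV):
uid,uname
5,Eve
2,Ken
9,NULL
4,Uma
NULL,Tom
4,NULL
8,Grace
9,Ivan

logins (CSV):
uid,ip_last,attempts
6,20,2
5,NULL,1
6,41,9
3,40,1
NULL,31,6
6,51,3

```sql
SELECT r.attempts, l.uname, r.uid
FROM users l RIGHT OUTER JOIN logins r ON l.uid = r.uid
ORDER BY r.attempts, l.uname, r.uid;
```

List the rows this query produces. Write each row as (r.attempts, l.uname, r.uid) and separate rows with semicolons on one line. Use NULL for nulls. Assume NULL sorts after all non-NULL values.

RIGHT JOIN keeps every row from `logins`; unmatched rows get NULL for `users`'s columns.
Matching on l.uid = r.uid. A NULL in a compared column never satisfies the condition.
- l (uid=5) pairs with 1 row(s) of r.
- l (uid=2) has no partner in r.
- l (uid=9) has no partner in r.
- l (uid=4) has no partner in r.
- l (uid=NULL) has no partner in r.
- l (uid=4) has no partner in r.
- l (uid=8) has no partner in r.
- l (uid=9) has no partner in r.
- plus 5 unmatched r row(s), each kept with NULL l columns.
After projecting and ordering:
r.attempts | l.uname | r.uid
1 | Eve | 5
1 | NULL | 3
2 | NULL | 6
3 | NULL | 6
6 | NULL | NULL
9 | NULL | 6

(1, Eve, 5); (1, NULL, 3); (2, NULL, 6); (3, NULL, 6); (6, NULL, NULL); (9, NULL, 6)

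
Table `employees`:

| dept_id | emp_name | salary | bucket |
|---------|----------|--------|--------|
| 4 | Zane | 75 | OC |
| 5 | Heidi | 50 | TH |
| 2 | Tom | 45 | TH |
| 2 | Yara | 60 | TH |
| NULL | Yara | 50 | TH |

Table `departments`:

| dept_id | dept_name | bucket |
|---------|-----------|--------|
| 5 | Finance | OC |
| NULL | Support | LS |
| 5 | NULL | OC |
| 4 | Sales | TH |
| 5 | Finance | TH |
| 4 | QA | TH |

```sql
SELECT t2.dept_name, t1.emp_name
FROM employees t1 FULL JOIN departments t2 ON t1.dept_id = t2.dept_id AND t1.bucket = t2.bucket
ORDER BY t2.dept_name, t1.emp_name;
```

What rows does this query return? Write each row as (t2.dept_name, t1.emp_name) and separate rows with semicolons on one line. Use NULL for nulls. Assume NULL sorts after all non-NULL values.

FULL OUTER JOIN keeps every row from both sides; unmatched rows get NULL for the other side's columns.
Matching on t1.dept_id = t2.dept_id AND t1.bucket = t2.bucket. A NULL in a compared column never satisfies the condition.
Matched pairs: 1; unmatched t1 rows kept: 4; unmatched t2 rows kept: 5.

(Finance, Heidi); (Finance, NULL); (QA, NULL); (Sales, NULL); (Support, NULL); (NULL, Tom); (NULL, Yara); (NULL, Yara); (NULL, Zane); (NULL, NULL)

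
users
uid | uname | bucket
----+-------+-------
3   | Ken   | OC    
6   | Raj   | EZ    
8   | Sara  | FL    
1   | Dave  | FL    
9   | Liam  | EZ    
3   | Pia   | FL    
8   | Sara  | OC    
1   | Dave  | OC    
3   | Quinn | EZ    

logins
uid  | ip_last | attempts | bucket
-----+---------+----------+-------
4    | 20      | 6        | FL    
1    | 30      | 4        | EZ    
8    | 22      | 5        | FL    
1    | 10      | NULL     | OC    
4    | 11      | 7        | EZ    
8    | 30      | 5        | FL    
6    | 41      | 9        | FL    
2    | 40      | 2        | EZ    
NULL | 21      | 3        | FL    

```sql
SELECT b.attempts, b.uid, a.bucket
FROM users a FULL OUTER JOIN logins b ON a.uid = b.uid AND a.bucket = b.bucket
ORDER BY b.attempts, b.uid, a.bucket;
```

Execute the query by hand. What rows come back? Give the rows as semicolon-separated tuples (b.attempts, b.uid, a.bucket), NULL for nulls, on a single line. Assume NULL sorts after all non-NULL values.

FULL OUTER JOIN keeps every row from both sides; unmatched rows get NULL for the other side's columns.
Matching on a.uid = b.uid AND a.bucket = b.bucket. A NULL in a compared column never satisfies the condition.
- a row (uid=3, bucket=OC): no match → kept, b columns NULL.
- a row (uid=6, bucket=EZ): no match → kept, b columns NULL.
- a row (uid=8, bucket=FL): matches 2 b row(s) → 2 output row(s).
- a row (uid=1, bucket=FL): no match → kept, b columns NULL.
- a row (uid=9, bucket=EZ): no match → kept, b columns NULL.
- a row (uid=3, bucket=FL): no match → kept, b columns NULL.
- a row (uid=8, bucket=OC): no match → kept, b columns NULL.
- a row (uid=1, bucket=OC): matches 1 b row(s) → 1 output row(s).
- a row (uid=3, bucket=EZ): no match → kept, b columns NULL.
- plus 6 unmatched b row(s), each kept with NULL a columns.

(2, 2, NULL); (3, NULL, NULL); (4, 1, NULL); (5, 8, FL); (5, 8, FL); (6, 4, NULL); (7, 4, NULL); (9, 6, NULL); (NULL, 1, OC); (NULL, NULL, EZ); (NULL, NULL, EZ); (NULL, NULL, EZ); (NULL, NULL, FL); (NULL, NULL, FL); (NULL, NULL, OC); (NULL, NULL, OC)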